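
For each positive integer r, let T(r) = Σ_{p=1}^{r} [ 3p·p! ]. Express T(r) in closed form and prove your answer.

T(r) = 3(r + 1)! - 3

We claim T(r) = 3(r + 1)! - 3 for all r ≥ 1.
Base case (r = 1): T(1) = 3, and the closed form gives 3. They agree.
Suppose the result is true for r = p, so T(p) = 3(p + 1)! - 3.
Then T(p+1) = T(p) + (3(p + 1)(p + 1)!) = (3(p + 1)! - 3) + (3(p + 1)(p + 1)!).
Simplifying, T(p+1) = 3((p+1) + 1)! - 3,
which is the closed form with r = p+1.
By induction, the statement is established for all r ≥ 1.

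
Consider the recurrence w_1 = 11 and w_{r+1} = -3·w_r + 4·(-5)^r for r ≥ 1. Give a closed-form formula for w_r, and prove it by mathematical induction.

w_r = (-3)^(r - 1) - 2(-5)^r

Computing the first terms: w_1 = 11, w_2 = -53, w_3 = 259. This suggests w_r = (-3)^(r - 1) - 2(-5)^r.
For the base case r = 1: the formula gives 11 = 11 = w_1.
Inductive step: suppose the statement holds for some m ≥ 1, so w_m = (-3)^(m - 1) - 2(-5)^m.
Then w_{m+1} = -3·w_m + 4·(-5)^m = -3·((-3)^(m - 1) - 2(-5)^m) + 4·(-5)^m = (-3)^m - 2(-5)^(m + 1) = (-3)^((m+1) - 1) - 2(-5)^(m+1),
which is the claimed formula at r = m+1.
Hence, by induction on r, the claim holds for every r ≥ 1.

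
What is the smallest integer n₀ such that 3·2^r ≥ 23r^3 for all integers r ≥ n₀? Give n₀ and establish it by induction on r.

At r = 14: 49152 < 63112, so the inequality fails and n₀ ≥ 15. We prove 3·2^r ≥ 23r^3 for all r ≥ 15.
Base step (r = 15): 3·2^r = 98304 and 23r^3 = 77625, so 98304 ≥ 77625.
Suppose the result is true for r = m, so 3·2^m ≥ 23m^3.
Then 3·2^(m + 1) = 2·(3·2^m) ≥ 2·(23m^3).
Also, for m ≥ 15 we have 2·(23m^3) ≥ 23(m+1)^3, since 2 ≥ (1 + 1/m)^3 for all m ≥ 15.
Combining, 3·2^(m + 1) ≥ 23(m+1)^3.
This completes the induction.
Hence the smallest such n₀ is 15.

n₀ = 15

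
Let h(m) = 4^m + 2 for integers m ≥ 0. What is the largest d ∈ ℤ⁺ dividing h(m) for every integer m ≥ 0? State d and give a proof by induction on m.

d = 3

Computing the first values: h(0) = 3 and h(1) = 6; gcd(3, 6) = 3, so d ≤ 3.
We prove 3 | 4^m + 2 for all m ≥ 0 by induction on m.
For the base case m = 0: h(0) = 3 = 3·(1), so 3 | h(0).
Inductive step: assume the claim holds for m = i, i.e. 3 | h(i). Then
h(i+1) = 4^(i+1) + 2 = 4·(4^i + 2) - 6 = 4·h(i) - 6. The first term is divisible by 3 by the inductive hypothesis, and -6 is divisible by 3. Hence 3 | h(i+1).
This completes the induction.
Therefore the largest such d is 3.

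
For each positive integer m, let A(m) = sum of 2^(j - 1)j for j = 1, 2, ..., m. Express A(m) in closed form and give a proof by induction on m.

A(m) = 2^m(m - 1) + 1

We claim A(m) = 2^m(m - 1) + 1 for all m ≥ 1.
When m = 1: A(1) = 1, and the closed form gives 1. They agree.
Inductive step: assume the claim holds for m = j, so A(j) = 2^j(j - 1) + 1.
Then A(j+1) = A(j) + (2^j(j + 1)) = (2^j(j - 1) + 1) + (2^j(j + 1)).
Simplifying, A(j+1) = 2^(j + 1)j + 1 = 2^(j+1)((j+1) - 1) + 1,
which is the closed form with m = j+1.
Hence, by induction on m, the claim holds for every m ≥ 1.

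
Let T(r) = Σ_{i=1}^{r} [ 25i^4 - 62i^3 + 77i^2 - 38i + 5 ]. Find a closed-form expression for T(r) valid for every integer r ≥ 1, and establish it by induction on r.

T(r) = r(5r^4 - 3r^3 + 3r^2 + 4r - 2)

We claim T(r) = r(5r^4 - 3r^3 + 3r^2 + 4r - 2) for all r ≥ 1.
Base case (r = 1): T(1) = 7, and the closed form gives 7. They agree.
Inductive step: assume the claim holds for r = i, so T(i) = i(5i^4 - 3i^3 + 3i^2 + 4i - 2).
Then T(i+1) = T(i) + (25i^4 + 38i^3 + 41i^2 + 30i + 7) = (i(5i^4 - 3i^3 + 3i^2 + 4i - 2)) + (25i^4 + 38i^3 + 41i^2 + 30i + 7).
Simplifying, T(i+1) = (i + 1)(5i^4 + 17i^3 + 24i^2 + 21i + 7) = (i+1)(5(i+1)^4 - 3(i+1)^3 + 3(i+1)^2 + 4(i+1) - 2),
which is the closed form with r = i+1.
By induction, the statement is established for all r ≥ 1.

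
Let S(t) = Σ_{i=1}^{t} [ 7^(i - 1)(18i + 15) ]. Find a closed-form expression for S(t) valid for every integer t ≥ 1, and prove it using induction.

We claim S(t) = 7^t(3t + 2) - 2 for all t ≥ 1.
Base step (t = 1): S(1) = 33, and the closed form gives 33. They agree.
Inductive step: assume the claim holds for t = i, so S(i) = 7^i(3i + 2) - 2.
Then S(i+1) = S(i) + (7^i(18i + 33)) = (7^i(3i + 2) - 2) + (7^i(18i + 33)).
Simplifying, S(i+1) = 21·7^i·i + 35·7^i - 2 = 7^(i+1)(3(i+1) + 2) - 2,
which is the closed form with t = i+1.
Hence, by induction on t, the claim holds for every t ≥ 1.

S(t) = 7^t(3t + 2) - 2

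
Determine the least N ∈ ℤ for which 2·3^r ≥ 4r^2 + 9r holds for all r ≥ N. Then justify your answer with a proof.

At r = 3: 54 < 63, so the inequality fails and N ≥ 4. We prove 2·3^r ≥ 4r^2 + 9r for all r ≥ 4.
For the base case r = 4: 2·3^r = 162 and 4r^2 + 9r = 100, so 162 ≥ 100.
For the inductive step, assume it holds for an arbitrary i ≥ 4, so 2·3^i ≥ 4i^2 + 9i.
Then 2·3^(i + 1) = 3·(2·3^i) ≥ 3·(4i^2 + 9i).
Also, for i ≥ 4 we have 3·(4i^2 + 9i) ≥ 4(i+1)^2 + 9(i+1), since 3·(4i^2 + 9i) − (4(i+1)^2 + 9(i+1)) = 8i^2 + 10i - 13, which is nonnegative for all i ≥ 4.
Combining, 2·3^(i + 1) ≥ 4(i+1)^2 + 9(i+1).
This completes the induction.
Hence the smallest such N is 4.

N = 4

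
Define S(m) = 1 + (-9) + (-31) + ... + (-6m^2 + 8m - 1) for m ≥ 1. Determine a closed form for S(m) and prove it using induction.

We claim S(m) = -m(2m^2 - m - 2) for all m ≥ 1.
Base step (m = 1): S(1) = 1, and the closed form gives 1. They agree.
Suppose the result is true for m = p, so S(p) = p(-2p^2 + p + 2).
Then S(p+1) = S(p) + (-6p^2 - 4p + 1) = (p(-2p^2 + p + 2)) + (-6p^2 - 4p + 1).
Simplifying, S(p+1) = -(p + 1)(2p^2 + 3p - 1) = -(p+1)(2(p+1)^2 - (p+1) - 2),
which is the closed form with m = p+1.
By the principle of mathematical induction, the result holds for all m ≥ 1.

S(m) = -m(2m^2 - m - 2)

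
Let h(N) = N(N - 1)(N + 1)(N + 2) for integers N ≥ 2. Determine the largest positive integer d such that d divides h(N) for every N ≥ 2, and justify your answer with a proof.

Computing the first values: h(2) = 24 and h(3) = 120; gcd(24, 120) = 24, so d ≤ 24.
We prove 24 | N(N - 1)(N + 1)(N + 2) for all N ≥ 2 by induction on N.
Base case (N = 2): h(2) = 24 = 24·(1), so 24 | h(2).
Inductive step: assume the claim holds for N = i, i.e. 24 | h(i). Then
h(i+1) − h(i) = i·(i+1)·(i+2)·(i+3) − (i-1)·i·(i+1)·(i+2) = i·(i+1)·(i+2)·[(i+3) − (i-1)] = 4·i·(i+1)·(i+2). The product of 3 consecutive integers is divisible by (3)! = 6, so h(i+1) − h(i) is divisible by 4·6 = 24. By the inductive hypothesis 24 | h(i), hence 24 | h(i+1).
By induction, the statement is established for all N ≥ 2.
Therefore the largest such d is 24.

d = 24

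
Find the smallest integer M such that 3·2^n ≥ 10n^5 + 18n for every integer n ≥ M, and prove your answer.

At n = 24: 50331648 < 79626672, so the inequality fails and M ≥ 25. We prove 3·2^n ≥ 10n^5 + 18n for all n ≥ 25.
Base case (n = 25): 3·2^n = 100663296 and 10n^5 + 18n = 97656700, so 100663296 ≥ 97656700.
Suppose the result is true for n = k, so 3·2^k ≥ 10k^5 + 18k.
Then 3·2^(k + 1) = 2·(3·2^k) ≥ 2·(10k^5 + 18k).
Also, for k ≥ 25 we have 2·(10k^5 + 18k) ≥ 10(k+1)^5 + 18(k+1), since 2·(10k^5 + 18k) − (10(k+1)^5 + 18(k+1)) = 10k^5 - 50k^4 - 100k^3 - 100k^2 - 32k - 28, which is nonnegative for all k ≥ 25.
Combining, 3·2^(k + 1) ≥ 10(k+1)^5 + 18(k+1).
This completes the induction.
Hence the smallest such M is 25.

M = 25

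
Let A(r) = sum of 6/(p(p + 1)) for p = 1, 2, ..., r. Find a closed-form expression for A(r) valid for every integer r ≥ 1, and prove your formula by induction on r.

A(r) = 6r/(r + 1)

We claim A(r) = 6r/(r + 1) for all r ≥ 1.
For the base case r = 1: A(1) = 3, and the closed form gives 3. They agree.
Inductive step: suppose the statement holds for some p ≥ 1, so A(p) = 6p/(p + 1).
Then A(p+1) = A(p) + (6/((p + 1)(p + 2))) = (6p/(p + 1)) + (6/((p + 1)(p + 2))).
Simplifying, A(p+1) = 6(p + 1)/(p + 2) = 6(p+1)/((p+1) + 1),
which is the closed form with r = p+1.
Hence, by induction on r, the claim holds for every r ≥ 1.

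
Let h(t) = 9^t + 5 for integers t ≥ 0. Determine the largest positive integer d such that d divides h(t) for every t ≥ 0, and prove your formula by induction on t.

d = 2

Computing the first values: h(0) = 6 and h(1) = 14; gcd(6, 14) = 2, so d ≤ 2.
We prove 2 | 9^t + 5 for all t ≥ 0 by induction on t.
For the base case t = 0: h(0) = 6 = 2·(3), so 2 | h(0).
Inductive step: assume the claim holds for t = k, i.e. 2 | h(k). Then
h(k+1) = 9^(k+1) + 5 = 9·(9^k + 5) - 40 = 9·h(k) - 40. The first term is divisible by 2 by the inductive hypothesis, and -40 is divisible by 2. Hence 2 | h(k+1).
By induction, the statement is established for all t ≥ 0.
Therefore the largest such d is 2.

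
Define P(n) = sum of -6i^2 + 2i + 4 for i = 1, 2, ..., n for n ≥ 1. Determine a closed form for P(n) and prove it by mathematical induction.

P(n) = -2n(n - 1)(n + 2)

We claim P(n) = -2n(n - 1)(n + 2) for all n ≥ 1.
For the base case n = 1: P(1) = 0, and the closed form gives 0. They agree.
Inductive step: suppose the statement holds for some i ≥ 1, so P(i) = 2i(-i^2 - i + 2).
Then P(i+1) = P(i) + (2i(-3i - 5)) = (2i(-i^2 - i + 2)) + (2i(-3i - 5)).
Simplifying, P(i+1) = -2i(i + 1)(i + 3) = -2(i+1)((i+1) - 1)((i+1) + 2),
which is the closed form with n = i+1.
This completes the induction.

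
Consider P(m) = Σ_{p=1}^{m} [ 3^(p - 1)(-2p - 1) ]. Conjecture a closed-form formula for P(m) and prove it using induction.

P(m) = -3^m·m

We claim P(m) = -3^m·m for all m ≥ 1.
For the base case m = 1: P(1) = -3, and the closed form gives -3. They agree.
Suppose the result is true for m = p, so P(p) = -3^p·p.
Then P(p+1) = P(p) + (3^p(-2p - 3)) = (-3^p·p) + (3^p(-2p - 3)).
Simplifying, P(p+1) = 3^(p + 1)(-p - 1) = -3^(p+1)·(p+1),
which is the closed form with m = p+1.
By induction, the statement is established for all m ≥ 1.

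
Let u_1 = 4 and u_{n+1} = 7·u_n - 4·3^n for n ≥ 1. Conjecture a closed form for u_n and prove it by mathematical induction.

Computing the first terms: u_1 = 4, u_2 = 16, u_3 = 76. This suggests u_n = 3^n + 7^(n - 1).
Base case (n = 1): the formula gives 4 = 4 = u_1.
Suppose the result is true for n = i, so u_i = 3^i + 7^(i - 1).
Then u_{i+1} = 7·u_i - 4·3^i = 7·(3^i + 7^(i - 1)) - 4·3^i = 3^(i + 1) + 7^i = 3^(i+1) + 7^((i+1) - 1),
which is the claimed formula at n = i+1.
By induction, the statement is established for all n ≥ 1.

u_n = 3^n + 7^(n - 1)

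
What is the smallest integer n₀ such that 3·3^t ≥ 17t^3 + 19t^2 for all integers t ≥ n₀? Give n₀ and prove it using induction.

n₀ = 8

At t = 7: 6561 < 6762, so the inequality fails and n₀ ≥ 8. We prove 3·3^t ≥ 17t^3 + 19t^2 for all t ≥ 8.
Base case (t = 8): 3·3^t = 19683 and 17t^3 + 19t^2 = 9920, so 19683 ≥ 9920.
Inductive step: suppose the statement holds for some p ≥ 8, so 3·3^p ≥ 17p^3 + 19p^2.
Then 3·3^(p + 1) = 3·(3·3^p) ≥ 3·(17p^3 + 19p^2).
Also, for p ≥ 8 we have 3·(17p^3 + 19p^2) ≥ 17(p+1)^3 + 19(p+1)^2, since 3·(17p^3 + 19p^2) − (17(p+1)^3 + 19(p+1)^2) = 34p^3 - 13p^2 - 89p - 36, which is nonnegative for all p ≥ 8.
Combining, 3·3^(p + 1) ≥ 17(p+1)^3 + 19(p+1)^2.
Hence, by induction on t, the claim holds for every t ≥ 8.
Hence the smallest such n₀ is 8.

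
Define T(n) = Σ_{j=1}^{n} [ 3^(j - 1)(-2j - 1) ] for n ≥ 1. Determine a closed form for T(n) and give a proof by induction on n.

We claim T(n) = -3^n·n for all n ≥ 1.
Base step (n = 1): T(1) = -3, and the closed form gives -3. They agree.
Inductive step: assume the claim holds for n = j, so T(j) = -3^j·j.
Then T(j+1) = T(j) + (3^j(-2j - 3)) = (-3^j·j) + (3^j(-2j - 3)).
Simplifying, T(j+1) = 3^(j + 1)(-j - 1) = -3^(j+1)·(j+1),
which is the closed form with n = j+1.
By induction, the statement is established for all n ≥ 1.

T(n) = -3^n·n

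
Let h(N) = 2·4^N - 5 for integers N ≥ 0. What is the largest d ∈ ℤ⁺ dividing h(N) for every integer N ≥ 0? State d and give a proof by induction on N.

Computing the first values: h(0) = -3 and h(1) = 3; gcd(-3, 3) = 3, so d ≤ 3.
We prove 3 | 2·4^N - 5 for all N ≥ 0 by induction on N.
Base case (N = 0): h(0) = -3 = 3·(-1), so 3 | h(0).
Inductive step: suppose the statement holds for some k ≥ 0, i.e. 3 | h(k). Then
h(k+1) = 2·4^(k+1) - 5 = 4·(2·4^k - 5) + 15 = 4·h(k) + 15. The first term is divisible by 3 by the inductive hypothesis, and 15 is divisible by 3. Hence 3 | h(k+1).
By induction, the statement is established for all N ≥ 0.
Therefore the largest such d is 3.

d = 3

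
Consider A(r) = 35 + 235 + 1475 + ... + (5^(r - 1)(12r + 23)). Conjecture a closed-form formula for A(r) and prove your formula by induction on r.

We claim A(r) = 5^r(3r + 5) - 5 for all r ≥ 1.
For the base case r = 1: A(1) = 35, and the closed form gives 35. They agree.
For the inductive step, assume it holds for an arbitrary m ≥ 1, so A(m) = 5^m(3m + 5) - 5.
Then A(m+1) = A(m) + (5^m(12m + 35)) = (5^m(3m + 5) - 5) + (5^m(12m + 35)).
Simplifying, A(m+1) = 15·5^m·m + 40·5^m - 5 = 5^(m+1)(3(m+1) + 5) - 5,
which is the closed form with r = m+1.
By the principle of mathematical induction, the result holds for all r ≥ 1.

A(r) = 5^r(3r + 5) - 5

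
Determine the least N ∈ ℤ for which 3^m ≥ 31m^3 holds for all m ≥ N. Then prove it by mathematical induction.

N = 10

At m = 9: 19683 < 22599, so the inequality fails and N ≥ 10. We prove 3^m ≥ 31m^3 for all m ≥ 10.
Base case (m = 10): 3^m = 59049 and 31m^3 = 31000, so 59049 ≥ 31000.
Suppose the result is true for m = r, so 3^r ≥ 31r^3.
Then 3^(r + 1) = 3·(3^r) ≥ 3·(31r^3).
Also, for r ≥ 10 we have 3·(31r^3) ≥ 31(r+1)^3, since 3 ≥ (1 + 1/r)^3 for all r ≥ 10.
Combining, 3^(r + 1) ≥ 31(r+1)^3.
This completes the induction.
Hence the smallest such N is 10.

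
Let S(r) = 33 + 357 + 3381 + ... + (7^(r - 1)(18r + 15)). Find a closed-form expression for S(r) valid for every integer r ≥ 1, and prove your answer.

S(r) = 7^r(3r + 2) - 2

We claim S(r) = 7^r(3r + 2) - 2 for all r ≥ 1.
Base case (r = 1): S(1) = 33, and the closed form gives 33. They agree.
For the inductive step, assume it holds for an arbitrary k ≥ 1, so S(k) = 7^k(3k + 2) - 2.
Then S(k+1) = S(k) + (7^k(18k + 33)) = (7^k(3k + 2) - 2) + (7^k(18k + 33)).
Simplifying, S(k+1) = 21·7^k·k + 35·7^k - 2 = 7^(k+1)(3(k+1) + 2) - 2,
which is the closed form with r = k+1.
This completes the induction.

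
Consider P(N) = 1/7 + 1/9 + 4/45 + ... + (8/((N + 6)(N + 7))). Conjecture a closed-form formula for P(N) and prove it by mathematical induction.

We claim P(N) = 8N/(7(N + 7)) for all N ≥ 1.
When N = 1: P(1) = 1/7, and the closed form gives 1/7. They agree.
Inductive step: suppose the statement holds for some i ≥ 1, so P(i) = 8i/(7(i + 7)).
Then P(i+1) = P(i) + (8/((i + 7)(i + 8))) = (8i/(7(i + 7))) + (8/((i + 7)(i + 8))).
Simplifying, P(i+1) = 8(i + 1)/(7(i + 8)) = 8(i+1)/(7((i+1) + 7)),
which is the closed form with N = i+1.
This completes the induction.

P(N) = 8N/(7(N + 7))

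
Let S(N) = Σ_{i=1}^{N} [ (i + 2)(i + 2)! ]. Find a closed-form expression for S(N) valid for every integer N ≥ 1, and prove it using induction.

We claim S(N) = (N + 3)! - 6 for all N ≥ 1.
When N = 1: S(1) = 18, and the closed form gives 18. They agree.
Inductive step: assume the claim holds for N = i, so S(i) = (i + 3)! - 6.
Then S(i+1) = S(i) + ((i + 3)(i + 3)!) = ((i + 3)! - 6) + ((i + 3)(i + 3)!).
Simplifying, S(i+1) = ((i+1) + 3)! - 6,
which is the closed form with N = i+1.
By induction, the statement is established for all N ≥ 1.

S(N) = (N + 3)! - 6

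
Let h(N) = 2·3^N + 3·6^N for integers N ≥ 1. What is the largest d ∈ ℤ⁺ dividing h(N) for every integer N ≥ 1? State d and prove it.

d = 6

Computing the first values: h(1) = 24 and h(2) = 126; gcd(24, 126) = 6, so d ≤ 6.
We prove 6 | 2·3^N + 3·6^N for all N ≥ 1 by induction on N.
Base step (N = 1): h(1) = 24 = 6·(4), so 6 | h(1).
For the inductive step, assume it holds for an arbitrary i ≥ 1, i.e. 6 | h(i). Then
h(i+1) − 6·h(i) = (2·3^(i+1) + 3·6^(i+1)) − 6·(2·3^i + 3·6^i) = (2)·3^i·(3 − 6) = (-6)·3^i. Since 6 | h(i) by the inductive hypothesis, 6 | 6·h(i); and 6 | -6 since -6 = 6·-1. Therefore 6 | h(i+1).
By induction, the statement is established for all N ≥ 1.
Therefore the largest such d is 6.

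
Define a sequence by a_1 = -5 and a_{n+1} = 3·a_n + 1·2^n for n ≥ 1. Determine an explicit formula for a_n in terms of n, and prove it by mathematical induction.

a_n = -2^n - 3^n

Computing the first terms: a_1 = -5, a_2 = -13, a_3 = -35. This suggests a_n = -2^n - 3^n.
Base case (n = 1): the formula gives -5 = -5 = a_1.
For the inductive step, assume it holds for an arbitrary j ≥ 1, so a_j = -2^j - 3^j.
Then a_{j+1} = 3·a_j + 1·2^j = 3·(-2^j - 3^j) + 1·2^j = -2^(j + 1) - 3^(j + 1),
which is the claimed formula at n = j+1.
By the principle of mathematical induction, the result holds for all n ≥ 1.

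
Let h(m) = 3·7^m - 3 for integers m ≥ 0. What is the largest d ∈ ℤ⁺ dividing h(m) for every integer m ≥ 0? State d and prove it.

Computing the first values: h(0) = 0 and h(1) = 18; gcd(0, 18) = 18, so d ≤ 18.
We prove 18 | 3·7^m - 3 for all m ≥ 0 by induction on m.
Base case (m = 0): h(0) = 0 = 18·(0), so 18 | h(0).
For the inductive step, assume it holds for an arbitrary p ≥ 0, i.e. 18 | h(p). Then
h(p+1) = 3·7^(p+1) - 3 = 7·(3·7^p - 3) + 18 = 7·h(p) + 18. The first term is divisible by 18 by the inductive hypothesis, and 18 is divisible by 18. Hence 18 | h(p+1).
This completes the induction.
Therefore the largest such d is 18.

d = 18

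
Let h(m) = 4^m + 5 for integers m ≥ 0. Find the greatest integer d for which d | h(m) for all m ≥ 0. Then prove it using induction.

d = 3

Computing the first values: h(0) = 6 and h(1) = 9; gcd(6, 9) = 3, so d ≤ 3.
We prove 3 | 4^m + 5 for all m ≥ 0 by induction on m.
Base step (m = 0): h(0) = 6 = 3·(2), so 3 | h(0).
Inductive step: suppose the statement holds for some p ≥ 0, i.e. 3 | h(p). Then
h(p+1) = 4^(p+1) + 5 = 4·(4^p + 5) - 15 = 4·h(p) - 15. The first term is divisible by 3 by the inductive hypothesis, and -15 is divisible by 3. Hence 3 | h(p+1).
Hence, by induction on m, the claim holds for every m ≥ 0.
Therefore the largest such d is 3.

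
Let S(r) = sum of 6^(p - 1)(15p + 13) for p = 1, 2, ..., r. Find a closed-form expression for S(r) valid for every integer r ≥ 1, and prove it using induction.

We claim S(r) = 6^r(3r + 2) - 2 for all r ≥ 1.
Base case (r = 1): S(1) = 28, and the closed form gives 28. They agree.
Inductive step: assume the claim holds for r = p, so S(p) = 6^p(3p + 2) - 2.
Then S(p+1) = S(p) + (6^p(15p + 28)) = (6^p(3p + 2) - 2) + (6^p(15p + 28)).
Simplifying, S(p+1) = 18·6^p·p + 30·6^p - 2 = 6^(p+1)(3(p+1) + 2) - 2,
which is the closed form with r = p+1.
By the principle of mathematical induction, the result holds for all r ≥ 1.

S(r) = 6^r(3r + 2) - 2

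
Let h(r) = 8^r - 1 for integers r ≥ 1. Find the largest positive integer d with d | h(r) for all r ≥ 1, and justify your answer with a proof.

d = 7

Computing the first values: h(1) = 7 and h(2) = 63; gcd(7, 63) = 7, so d ≤ 7.
We prove 7 | 8^r - 1 for all r ≥ 1 by induction on r.
Base step (r = 1): h(1) = 7 = 7·(1), so 7 | h(1).
Inductive step: assume the claim holds for r = i, i.e. 7 | h(i). Then
8^{i+1} − 1^{i+1} = 8·8^i − 1·1^i = 8·(8^i − 1^i) + (7)·1^i. The first term is divisible by 7 by the inductive hypothesis, and the second term (7)·1^i is divisible by 7 since 7 | 7. Hence 7 | h(i+1).
By induction, the statement is established for all r ≥ 1.
Therefore the largest such d is 7.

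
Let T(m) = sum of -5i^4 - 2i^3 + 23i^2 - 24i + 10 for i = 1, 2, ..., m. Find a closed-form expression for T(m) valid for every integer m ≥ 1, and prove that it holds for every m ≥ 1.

We claim T(m) = -m(m^4 + 3m^3 - 5m^2 + m - 2) for all m ≥ 1.
Base step (m = 1): T(1) = 2, and the closed form gives 2. They agree.
Inductive step: assume the claim holds for m = i, so T(i) = i(-i^4 - 3i^3 + 5i^2 - i + 2).
Then T(i+1) = T(i) + (-5i^4 - 22i^3 - 13i^2 - 4i + 2) = (i(-i^4 - 3i^3 + 5i^2 - i + 2)) + (-5i^4 - 22i^3 - 13i^2 - 4i + 2).
Simplifying, T(i+1) = -(i + 1)(i^4 + 7i^3 + 10i^2 + 4i - 2) = -(i+1)((i+1)^4 + 3(i+1)^3 - 5(i+1)^2 + (i+1) - 2),
which is the closed form with m = i+1.
This completes the induction.

T(m) = -m(m^4 + 3m^3 - 5m^2 + m - 2)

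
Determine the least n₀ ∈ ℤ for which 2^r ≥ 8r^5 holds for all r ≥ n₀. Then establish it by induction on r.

At r = 26: 67108864 < 95051008, so the inequality fails and n₀ ≥ 27. We prove 2^r ≥ 8r^5 for all r ≥ 27.
For the base case r = 27: 2^r = 134217728 and 8r^5 = 114791256, so 134217728 ≥ 114791256.
For the inductive step, assume it holds for an arbitrary k ≥ 27, so 2^k ≥ 8k^5.
Then 2^(k + 1) = 2·(2^k) ≥ 2·(8k^5).
Also, for k ≥ 27 we have 2·(8k^5) ≥ 8(k+1)^5, since 2 ≥ (1 + 1/k)^5 for all k ≥ 27.
Combining, 2^(k + 1) ≥ 8(k+1)^5.
Hence, by induction on r, the claim holds for every r ≥ 27.
Hence the smallest such n₀ is 27.

n₀ = 27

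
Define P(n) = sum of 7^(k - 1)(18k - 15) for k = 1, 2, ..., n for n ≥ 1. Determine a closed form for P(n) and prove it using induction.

We claim P(n) = 3·7^n(n - 1) + 3 for all n ≥ 1.
Base case (n = 1): P(1) = 3, and the closed form gives 3. They agree.
Inductive step: assume the claim holds for n = k, so P(k) = 3·7^k(k - 1) + 3.
Then P(k+1) = P(k) + (7^k(18k + 3)) = (3·7^k(k - 1) + 3) + (7^k(18k + 3)).
Simplifying, P(k+1) = 21·7^k·k + 3 = 3·7^(k+1)((k+1) - 1) + 3,
which is the closed form with n = k+1.
By the principle of mathematical induction, the result holds for all n ≥ 1.

P(n) = 3·7^n(n - 1) + 3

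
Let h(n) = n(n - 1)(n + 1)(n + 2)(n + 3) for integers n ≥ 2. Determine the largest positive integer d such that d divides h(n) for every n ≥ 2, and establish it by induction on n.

Computing the first values: h(2) = 120 and h(3) = 720; gcd(120, 720) = 120, so d ≤ 120.
We prove 120 | n(n - 1)(n + 1)(n + 2)(n + 3) for all n ≥ 2 by induction on n.
For the base case n = 2: h(2) = 120 = 120·(1), so 120 | h(2).
For the inductive step, assume it holds for an arbitrary j ≥ 2, i.e. 120 | h(j). Then
h(j+1) − h(j) = j·(j+1)·(j+2)·(j+3)·(j+4) − (j-1)·j·(j+1)·(j+2)·(j+3) = j·(j+1)·(j+2)·(j+3)·[(j+4) − (j-1)] = 5·j·(j+1)·(j+2)·(j+3). The product of 4 consecutive integers is divisible by (4)! = 24, so h(j+1) − h(j) is divisible by 5·24 = 120. By the inductive hypothesis 120 | h(j), hence 120 | h(j+1).
By the principle of mathematical induction, the result holds for all n ≥ 2.
Therefore the largest such d is 120.

d = 120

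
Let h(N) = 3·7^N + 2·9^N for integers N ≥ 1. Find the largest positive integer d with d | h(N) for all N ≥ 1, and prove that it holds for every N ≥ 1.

d = 3

Computing the first values: h(1) = 39 and h(2) = 309; gcd(39, 309) = 3, so d ≤ 3.
We prove 3 | 3·7^N + 2·9^N for all N ≥ 1 by induction on N.
When N = 1: h(1) = 39 = 3·(13), so 3 | h(1).
Suppose the result is true for N = k, i.e. 3 | h(k). Then
h(k+1) − 9·h(k) = (3·7^(k+1) + 2·9^(k+1)) − 9·(3·7^k + 2·9^k) = (3)·7^k·(7 − 9) = (-6)·7^k. Since 3 | h(k) by the inductive hypothesis, 3 | 9·h(k); and 3 | -6 since -6 = 3·-2. Therefore 3 | h(k+1).
Hence, by induction on N, the claim holds for every N ≥ 1.
Therefore the largest such d is 3.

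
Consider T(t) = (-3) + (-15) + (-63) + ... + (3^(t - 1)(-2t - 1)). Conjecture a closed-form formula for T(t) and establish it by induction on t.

T(t) = -3^t·t

We claim T(t) = -3^t·t for all t ≥ 1.
Base step (t = 1): T(1) = -3, and the closed form gives -3. They agree.
For the inductive step, assume it holds for an arbitrary p ≥ 1, so T(p) = -3^p·p.
Then T(p+1) = T(p) + (3^p(-2p - 3)) = (-3^p·p) + (3^p(-2p - 3)).
Simplifying, T(p+1) = 3^(p + 1)(-p - 1) = -3^(p+1)·(p+1),
which is the closed form with t = p+1.
By induction, the statement is established for all t ≥ 1.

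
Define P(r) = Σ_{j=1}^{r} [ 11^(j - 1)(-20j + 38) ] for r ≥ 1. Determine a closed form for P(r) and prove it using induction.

P(r) = 2·11^r(-r + 2) - 4

We claim P(r) = 2·11^r(-r + 2) - 4 for all r ≥ 1.
For the base case r = 1: P(1) = 18, and the closed form gives 18. They agree.
For the inductive step, assume it holds for an arbitrary j ≥ 1, so P(j) = 2·11^j(-j + 2) - 4.
Then P(j+1) = P(j) + (11^j(-20j + 18)) = (2·11^j(-j + 2) - 4) + (11^j(-20j + 18)).
Simplifying, P(j+1) = -22·11^j·j + 22·11^j - 4 = 2·11^(j+1)(-(j+1) + 2) - 4,
which is the closed form with r = j+1.
Hence, by induction on r, the claim holds for every r ≥ 1.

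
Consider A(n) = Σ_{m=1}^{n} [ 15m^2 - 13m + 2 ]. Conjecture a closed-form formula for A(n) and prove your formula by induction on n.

A(n) = n(5n^2 + n - 2)

We claim A(n) = n(5n^2 + n - 2) for all n ≥ 1.
Base step (n = 1): A(1) = 4, and the closed form gives 4. They agree.
Suppose the result is true for n = m, so A(m) = m(5m^2 + m - 2).
Then A(m+1) = A(m) + (15m^2 + 17m + 4) = (m(5m^2 + m - 2)) + (15m^2 + 17m + 4).
Simplifying, A(m+1) = (m + 1)(5m^2 + 11m + 4) = (m+1)(5(m+1)^2 + (m+1) - 2),
which is the closed form with n = m+1.
Hence, by induction on n, the claim holds for every n ≥ 1.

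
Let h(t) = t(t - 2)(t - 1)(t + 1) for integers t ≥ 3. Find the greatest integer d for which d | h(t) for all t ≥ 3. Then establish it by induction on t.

Computing the first values: h(3) = 24 and h(4) = 120; gcd(24, 120) = 24, so d ≤ 24.
We prove 24 | t(t - 2)(t - 1)(t + 1) for all t ≥ 3 by induction on t.
When t = 3: h(3) = 24 = 24·(1), so 24 | h(3).
Inductive step: suppose the statement holds for some j ≥ 3, i.e. 24 | h(j). Then
h(j+1) − h(j) = (j-1)·j·(j+1)·(j+2) − (j-2)·(j-1)·j·(j+1) = (j-1)·j·(j+1)·[(j+2) − (j-2)] = 4·(j-1)·j·(j+1). The product of 3 consecutive integers is divisible by (3)! = 6, so h(j+1) − h(j) is divisible by 4·6 = 24. By the inductive hypothesis 24 | h(j), hence 24 | h(j+1).
This completes the induction.
Therefore the largest such d is 24.

d = 24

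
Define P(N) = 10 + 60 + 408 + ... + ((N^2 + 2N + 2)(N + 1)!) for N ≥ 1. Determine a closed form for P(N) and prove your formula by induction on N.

We claim P(N) = (N + 1)(N + 2)! - 2 for all N ≥ 1.
Base step (N = 1): P(1) = 10, and the closed form gives 10. They agree.
For the inductive step, assume it holds for an arbitrary m ≥ 1, so P(m) = (m + 1)(m + 2)! - 2.
Then P(m+1) = P(m) + ((m^2 + 4m + 5)(m + 2)!) = ((m + 1)(m + 2)! - 2) + ((m^2 + 4m + 5)(m + 2)!).
Simplifying, P(m+1) = ((m+1) + 1)((m+1) + 2)! - 2,
which is the closed form with N = m+1.
By induction, the statement is established for all N ≥ 1.

P(N) = (N + 1)(N + 2)! - 2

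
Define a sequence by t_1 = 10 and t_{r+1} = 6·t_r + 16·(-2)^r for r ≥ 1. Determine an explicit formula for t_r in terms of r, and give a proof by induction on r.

t_r = (-2)^(r + 1) + 6^r

Computing the first terms: t_1 = 10, t_2 = 28, t_3 = 232. This suggests t_r = (-2)^(r + 1) + 6^r.
Base case (r = 1): the formula gives 10 = 10 = t_1.
Suppose the result is true for r = p, so t_p = (-2)^(p + 1) + 6^p.
Then t_{p+1} = 6·t_p + 16·(-2)^p = 6·((-2)^(p + 1) + 6^p) + 16·(-2)^p = (-2)^(p + 2) + 6^(p + 1) = (-2)^((p+1) + 1) + 6^(p+1),
which is the claimed formula at r = p+1.
By the principle of mathematical induction, the result holds for all r ≥ 1.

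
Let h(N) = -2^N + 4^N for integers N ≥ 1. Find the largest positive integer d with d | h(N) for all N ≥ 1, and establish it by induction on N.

d = 2

Computing the first values: h(1) = 2 and h(2) = 12; gcd(2, 12) = 2, so d ≤ 2.
We prove 2 | -2^N + 4^N for all N ≥ 1 by induction on N.
For the base case N = 1: h(1) = 2 = 2·(1), so 2 | h(1).
Inductive step: suppose the statement holds for some m ≥ 1, i.e. 2 | h(m). Then
4^{m+1} − 2^{m+1} = 4·4^m − 2·2^m = 4·(4^m − 2^m) + (2)·2^m. The first term is divisible by 2 by the inductive hypothesis, and the second term (2)·2^m is divisible by 2 since 2 | 2. Hence 2 | h(m+1).
By induction, the statement is established for all N ≥ 1.
Therefore the largest such d is 2.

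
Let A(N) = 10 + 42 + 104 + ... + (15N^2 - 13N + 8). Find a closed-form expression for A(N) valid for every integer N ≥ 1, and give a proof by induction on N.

A(N) = N(5N^2 + N + 4)

We claim A(N) = N(5N^2 + N + 4) for all N ≥ 1.
Base step (N = 1): A(1) = 10, and the closed form gives 10. They agree.
Suppose the result is true for N = i, so A(i) = i(5i^2 + i + 4).
Then A(i+1) = A(i) + (15i^2 + 17i + 10) = (i(5i^2 + i + 4)) + (15i^2 + 17i + 10).
Simplifying, A(i+1) = (i + 1)(5i^2 + 11i + 10) = (i+1)(5(i+1)^2 + (i+1) + 4),
which is the closed form with N = i+1.
This completes the induction.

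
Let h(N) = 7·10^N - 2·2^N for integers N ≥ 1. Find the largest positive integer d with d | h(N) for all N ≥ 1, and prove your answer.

d = 2

Computing the first values: h(1) = 66 and h(2) = 692; gcd(66, 692) = 2, so d ≤ 2.
We prove 2 | 7·10^N - 2·2^N for all N ≥ 1 by induction on N.
For the base case N = 1: h(1) = 66 = 2·(33), so 2 | h(1).
Suppose the result is true for N = m, i.e. 2 | h(m). Then
h(m+1) − 10·h(m) = (7·10^(m+1) - 2·2^(m+1)) − 10·(7·10^m - 2·2^m) = (-2)·2^m·(2 − 10) = (16)·2^m. Since 2 | h(m) by the inductive hypothesis, 2 | 10·h(m); and 2 | 16 since 16 = 2·8. Therefore 2 | h(m+1).
Hence, by induction on N, the claim holds for every N ≥ 1.
Therefore the largest such d is 2.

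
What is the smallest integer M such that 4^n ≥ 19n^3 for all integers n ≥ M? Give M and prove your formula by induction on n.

M = 7

At n = 6: 4096 < 4104, so the inequality fails and M ≥ 7. We prove 4^n ≥ 19n^3 for all n ≥ 7.
Base case (n = 7): 4^n = 16384 and 19n^3 = 6517, so 16384 ≥ 6517.
Inductive step: suppose the statement holds for some j ≥ 7, so 4^j ≥ 19j^3.
Then 4^(j + 1) = 4·(4^j) ≥ 4·(19j^3).
Also, for j ≥ 7 we have 4·(19j^3) ≥ 19(j+1)^3, since 4 ≥ (1 + 1/j)^3 for all j ≥ 7.
Combining, 4^(j + 1) ≥ 19(j+1)^3.
Hence, by induction on n, the claim holds for every n ≥ 7.
Hence the smallest such M is 7.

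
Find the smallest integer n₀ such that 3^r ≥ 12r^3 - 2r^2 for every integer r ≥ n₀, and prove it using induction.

n₀ = 8

At r = 7: 2187 < 4018, so the inequality fails and n₀ ≥ 8. We prove 3^r ≥ 12r^3 - 2r^2 for all r ≥ 8.
For the base case r = 8: 3^r = 6561 and 12r^3 - 2r^2 = 6016, so 6561 ≥ 6016.
Inductive step: suppose the statement holds for some m ≥ 8, so 3^m ≥ 12m^3 - 2m^2.
Then 3^(m + 1) = 3·(3^m) ≥ 3·(12m^3 - 2m^2).
Also, for m ≥ 8 we have 3·(12m^3 - 2m^2) ≥ 12(m+1)^3 - 2(m+1)^2, since 3·(12m^3 - 2m^2) − (12(m+1)^3 - 2(m+1)^2) = 24m^3 - 40m^2 - 32m - 10, which is nonnegative for all m ≥ 8.
Combining, 3^(m + 1) ≥ 12(m+1)^3 - 2(m+1)^2.
By induction, the statement is established for all r ≥ 8.
Hence the smallest such n₀ is 8.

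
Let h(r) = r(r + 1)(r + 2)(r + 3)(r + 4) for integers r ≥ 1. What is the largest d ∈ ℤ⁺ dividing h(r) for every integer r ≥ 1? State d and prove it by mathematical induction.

d = 120

Computing the first values: h(1) = 120 and h(2) = 720; gcd(120, 720) = 120, so d ≤ 120.
We prove 120 | r(r + 1)(r + 2)(r + 3)(r + 4) for all r ≥ 1 by induction on r.
Base case (r = 1): h(1) = 120 = 120·(1), so 120 | h(1).
For the inductive step, assume it holds for an arbitrary p ≥ 1, i.e. 120 | h(p). Then
h(p+1) − h(p) = (p+1)·(p+2)·(p+3)·(p+4)·(p+5) − p·(p+1)·(p+2)·(p+3)·(p+4) = (p+1)·(p+2)·(p+3)·(p+4)·[(p+5) − p] = 5·(p+1)·(p+2)·(p+3)·(p+4). The product of 4 consecutive integers is divisible by (4)! = 24, so h(p+1) − h(p) is divisible by 5·24 = 120. By the inductive hypothesis 120 | h(p), hence 120 | h(p+1).
By induction, the statement is established for all r ≥ 1.
Therefore the largest such d is 120.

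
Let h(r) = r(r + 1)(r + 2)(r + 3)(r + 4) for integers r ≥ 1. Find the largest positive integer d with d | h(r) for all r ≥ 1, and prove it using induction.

d = 120

Computing the first values: h(1) = 120 and h(2) = 720; gcd(120, 720) = 120, so d ≤ 120.
We prove 120 | r(r + 1)(r + 2)(r + 3)(r + 4) for all r ≥ 1 by induction on r.
Base case (r = 1): h(1) = 120 = 120·(1), so 120 | h(1).
Suppose the result is true for r = j, i.e. 120 | h(j). Then
h(j+1) − h(j) = (j+1)·(j+2)·(j+3)·(j+4)·(j+5) − j·(j+1)·(j+2)·(j+3)·(j+4) = (j+1)·(j+2)·(j+3)·(j+4)·[(j+5) − j] = 5·(j+1)·(j+2)·(j+3)·(j+4). The product of 4 consecutive integers is divisible by (4)! = 24, so h(j+1) − h(j) is divisible by 5·24 = 120. By the inductive hypothesis 120 | h(j), hence 120 | h(j+1).
This completes the induction.
Therefore the largest such d is 120.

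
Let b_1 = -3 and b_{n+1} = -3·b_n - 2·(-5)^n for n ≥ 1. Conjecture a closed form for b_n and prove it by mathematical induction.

Computing the first terms: b_1 = -3, b_2 = 19, b_3 = -107. This suggests b_n = 2(-3)^(n - 1) + (-5)^n.
Base case (n = 1): the formula gives -3 = -3 = b_1.
For the inductive step, assume it holds for an arbitrary k ≥ 1, so b_k = 2(-3)^(k - 1) + (-5)^k.
Then b_{k+1} = -3·b_k - 2·(-5)^k = -3·(2(-3)^(k - 1) + (-5)^k) - 2·(-5)^k = 2(-3)^k + (-5)^(k + 1) = 2(-3)^((k+1) - 1) + (-5)^(k+1),
which is the claimed formula at n = k+1.
Hence, by induction on n, the claim holds for every n ≥ 1.

b_n = 2(-3)^(n - 1) + (-5)^n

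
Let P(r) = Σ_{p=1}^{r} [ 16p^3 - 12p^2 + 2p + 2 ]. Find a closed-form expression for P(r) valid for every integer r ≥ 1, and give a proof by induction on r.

We claim P(r) = r(4r^3 + 4r^2 - r + 1) for all r ≥ 1.
Base case (r = 1): P(1) = 8, and the closed form gives 8. They agree.
Inductive step: suppose the statement holds for some p ≥ 1, so P(p) = p(4p^3 + 4p^2 - p + 1).
Then P(p+1) = P(p) + (16p^3 + 36p^2 + 26p + 8) = (p(4p^3 + 4p^2 - p + 1)) + (16p^3 + 36p^2 + 26p + 8).
Simplifying, P(p+1) = (p + 1)(4p^3 + 16p^2 + 19p + 8) = (p+1)(4(p+1)^3 + 4(p+1)^2 - (p+1) + 1),
which is the closed form with r = p+1.
By the principle of mathematical induction, the result holds for all r ≥ 1.

P(r) = r(4r^3 + 4r^2 - r + 1)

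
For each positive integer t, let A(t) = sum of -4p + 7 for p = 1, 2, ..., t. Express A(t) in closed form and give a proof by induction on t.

We claim A(t) = -t(2t - 5) for all t ≥ 1.
When t = 1: A(1) = 3, and the closed form gives 3. They agree.
Inductive step: assume the claim holds for t = p, so A(p) = p(-2p + 5).
Then A(p+1) = A(p) + (-4p + 3) = (p(-2p + 5)) + (-4p + 3).
Simplifying, A(p+1) = -(p + 1)(2p - 3) = -(p+1)(2(p+1) - 5),
which is the closed form with t = p+1.
By induction, the statement is established for all t ≥ 1.

A(t) = -t(2t - 5)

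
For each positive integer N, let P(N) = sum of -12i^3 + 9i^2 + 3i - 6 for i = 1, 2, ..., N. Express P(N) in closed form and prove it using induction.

We claim P(N) = -3N(N^3 + N^2 - N + 1) for all N ≥ 1.
Base case (N = 1): P(1) = -6, and the closed form gives -6. They agree.
Suppose the result is true for N = i, so P(i) = 3i(-i^3 - i^2 + i - 1).
Then P(i+1) = P(i) + (-12i^3 - 27i^2 - 15i - 6) = (3i(-i^3 - i^2 + i - 1)) + (-12i^3 - 27i^2 - 15i - 6).
Simplifying, P(i+1) = -3(i + 1)(i^3 + 4i^2 + 4i + 2) = -3(i+1)((i+1)^3 + (i+1)^2 - (i+1) + 1),
which is the closed form with N = i+1.
Hence, by induction on N, the claim holds for every N ≥ 1.

P(N) = -3N(N^3 + N^2 - N + 1)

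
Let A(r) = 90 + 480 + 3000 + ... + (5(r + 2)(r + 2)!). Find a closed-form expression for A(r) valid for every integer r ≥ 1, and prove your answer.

A(r) = 5(r + 3)! - 30

We claim A(r) = 5(r + 3)! - 30 for all r ≥ 1.
Base case (r = 1): A(1) = 90, and the closed form gives 90. They agree.
Inductive step: suppose the statement holds for some p ≥ 1, so A(p) = 5(p + 3)! - 30.
Then A(p+1) = A(p) + (5(p + 3)(p + 3)!) = (5(p + 3)! - 30) + (5(p + 3)(p + 3)!).
Simplifying, A(p+1) = 5((p+1) + 3)! - 30,
which is the closed form with r = p+1.
Hence, by induction on r, the claim holds for every r ≥ 1.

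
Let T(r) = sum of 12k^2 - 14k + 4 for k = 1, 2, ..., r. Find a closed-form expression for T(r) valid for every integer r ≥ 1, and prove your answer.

T(r) = r(4r^2 - r - 1)

We claim T(r) = r(4r^2 - r - 1) for all r ≥ 1.
Base case (r = 1): T(1) = 2, and the closed form gives 2. They agree.
Inductive step: suppose the statement holds for some k ≥ 1, so T(k) = k(4k^2 - k - 1).
Then T(k+1) = T(k) + (12k^2 + 10k + 2) = (k(4k^2 - k - 1)) + (12k^2 + 10k + 2).
Simplifying, T(k+1) = (k + 1)(4k^2 + 7k + 2) = (k+1)(4(k+1)^2 - (k+1) - 1),
which is the closed form with r = k+1.
Hence, by induction on r, the claim holds for every r ≥ 1.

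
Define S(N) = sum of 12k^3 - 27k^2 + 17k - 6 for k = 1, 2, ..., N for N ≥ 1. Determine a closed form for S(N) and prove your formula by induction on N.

S(N) = N(3N^3 - 3N^2 - 2N - 2)

We claim S(N) = N(3N^3 - 3N^2 - 2N - 2) for all N ≥ 1.
Base case (N = 1): S(1) = -4, and the closed form gives -4. They agree.
Inductive step: assume the claim holds for N = k, so S(k) = k(3k^3 - 3k^2 - 2k - 2).
Then S(k+1) = S(k) + (12k^3 + 9k^2 - k - 4) = (k(3k^3 - 3k^2 - 2k - 2)) + (12k^3 + 9k^2 - k - 4).
Simplifying, S(k+1) = (k + 1)(3k^3 + 6k^2 + k - 4) = (k+1)(3(k+1)^3 - 3(k+1)^2 - 2(k+1) - 2),
which is the closed form with N = k+1.
By the principle of mathematical induction, the result holds for all N ≥ 1.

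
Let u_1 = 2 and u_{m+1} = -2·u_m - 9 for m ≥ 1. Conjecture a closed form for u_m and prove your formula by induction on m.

u_m = 5(-2)^(m - 1) - 3

Computing the first terms: u_1 = 2, u_2 = -13, u_3 = 17. This suggests u_m = 5(-2)^(m - 1) - 3.
For the base case m = 1: the formula gives 2 = 2 = u_1.
Suppose the result is true for m = r, so u_r = 5(-2)^(r - 1) - 3.
Then u_{r+1} = -2·u_r - 9 = -2·(5(-2)^(r - 1) - 3) - 9 = 5(-2)^r - 3 = 5(-2)^((r+1) - 1) - 3,
which is the claimed formula at m = r+1.
This completes the induction.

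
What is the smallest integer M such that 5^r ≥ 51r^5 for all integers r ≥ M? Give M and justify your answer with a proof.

M = 10

At r = 9: 1953125 < 3011499, so the inequality fails and M ≥ 10. We prove 5^r ≥ 51r^5 for all r ≥ 10.
Base case (r = 10): 5^r = 9765625 and 51r^5 = 5100000, so 9765625 ≥ 5100000.
Inductive step: suppose the statement holds for some j ≥ 10, so 5^j ≥ 51j^5.
Then 5^(j + 1) = 5·(5^j) ≥ 5·(51j^5).
Also, for j ≥ 10 we have 5·(51j^5) ≥ 51(j+1)^5, since 5 ≥ (1 + 1/j)^5 for all j ≥ 10.
Combining, 5^(j + 1) ≥ 51(j+1)^5.
By induction, the statement is established for all r ≥ 10.
Hence the smallest such M is 10.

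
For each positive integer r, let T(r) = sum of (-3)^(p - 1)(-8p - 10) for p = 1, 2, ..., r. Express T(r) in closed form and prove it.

We claim T(r) = (-3)^r(2r + 3) - 3 for all r ≥ 1.
Base step (r = 1): T(1) = -18, and the closed form gives -18. They agree.
Inductive step: suppose the statement holds for some p ≥ 1, so T(p) = (-3)^p(2p + 3) - 3.
Then T(p+1) = T(p) + ((-3)^p(-8p - 18)) = ((-3)^p(2p + 3) - 3) + ((-3)^p(-8p - 18)).
Simplifying, T(p+1) = -6(-3)^p·p - 15(-3)^p - 3 = (-3)^(p+1)(2(p+1) + 3) - 3,
which is the closed form with r = p+1.
Hence, by induction on r, the claim holds for every r ≥ 1.

T(r) = (-3)^r(2r + 3) - 3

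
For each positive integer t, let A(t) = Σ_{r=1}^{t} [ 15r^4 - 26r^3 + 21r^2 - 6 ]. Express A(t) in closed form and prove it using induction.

A(t) = t(3t^4 + t^3 - t^2 + 4t - 3)

We claim A(t) = t(3t^4 + t^3 - t^2 + 4t - 3) for all t ≥ 1.
Base step (t = 1): A(1) = 4, and the closed form gives 4. They agree.
Suppose the result is true for t = r, so A(r) = r(3r^4 + r^3 - r^2 + 4r - 3).
Then A(r+1) = A(r) + (15r^4 + 34r^3 + 33r^2 + 24r + 4) = (r(3r^4 + r^3 - r^2 + 4r - 3)) + (15r^4 + 34r^3 + 33r^2 + 24r + 4).
Simplifying, A(r+1) = (r + 1)(3r^4 + 13r^3 + 20r^2 + 17r + 4) = (r+1)(3(r+1)^4 + (r+1)^3 - (r+1)^2 + 4(r+1) - 3),
which is the closed form with t = r+1.
This completes the induction.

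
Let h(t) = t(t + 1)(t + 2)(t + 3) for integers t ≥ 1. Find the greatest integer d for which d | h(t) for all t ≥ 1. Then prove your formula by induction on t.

Computing the first values: h(1) = 24 and h(2) = 120; gcd(24, 120) = 24, so d ≤ 24.
We prove 24 | t(t + 1)(t + 2)(t + 3) for all t ≥ 1 by induction on t.
Base step (t = 1): h(1) = 24 = 24·(1), so 24 | h(1).
Inductive step: suppose the statement holds for some k ≥ 1, i.e. 24 | h(k). Then
h(k+1) − h(k) = (k+1)·(k+2)·(k+3)·(k+4) − k·(k+1)·(k+2)·(k+3) = (k+1)·(k+2)·(k+3)·[(k+4) − k] = 4·(k+1)·(k+2)·(k+3). The product of 3 consecutive integers is divisible by (3)! = 6, so h(k+1) − h(k) is divisible by 4·6 = 24. By the inductive hypothesis 24 | h(k), hence 24 | h(k+1).
By induction, the statement is established for all t ≥ 1.
Therefore the largest such d is 24.

d = 24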